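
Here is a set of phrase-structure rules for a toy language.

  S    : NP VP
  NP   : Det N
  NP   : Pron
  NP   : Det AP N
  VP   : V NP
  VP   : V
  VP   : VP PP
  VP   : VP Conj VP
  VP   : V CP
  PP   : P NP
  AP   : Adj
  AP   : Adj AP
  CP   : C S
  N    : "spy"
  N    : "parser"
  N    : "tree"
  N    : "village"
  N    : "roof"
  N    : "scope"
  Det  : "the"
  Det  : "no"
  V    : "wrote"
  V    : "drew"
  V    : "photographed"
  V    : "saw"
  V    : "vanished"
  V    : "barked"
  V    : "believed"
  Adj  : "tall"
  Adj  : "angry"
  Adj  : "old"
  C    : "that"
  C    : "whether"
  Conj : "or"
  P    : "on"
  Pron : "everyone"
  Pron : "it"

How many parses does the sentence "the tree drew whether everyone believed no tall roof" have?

[S [NP [Det the] [N tree]] [VP [V drew] [CP [C whether] [S [NP [Pron everyone]] [VP [V believed] [NP [Det no] [AP [Adj tall]] [N roof]]]]]]]
No rule offers an alternative attachment or grouping for any span, so this is the only derivation.

1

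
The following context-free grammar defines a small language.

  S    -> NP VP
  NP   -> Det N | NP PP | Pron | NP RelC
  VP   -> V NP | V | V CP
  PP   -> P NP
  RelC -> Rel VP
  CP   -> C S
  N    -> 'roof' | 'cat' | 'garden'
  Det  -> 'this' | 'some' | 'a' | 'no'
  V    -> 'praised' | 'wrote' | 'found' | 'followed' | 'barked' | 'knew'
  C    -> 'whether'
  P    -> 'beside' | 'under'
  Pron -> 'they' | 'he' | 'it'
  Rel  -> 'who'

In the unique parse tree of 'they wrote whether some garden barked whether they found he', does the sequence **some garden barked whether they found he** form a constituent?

[S [NP [Pron they]] [VP [V wrote] [CP [C whether] [S [NP [Det some] [N garden]] [VP [V barked] [CP [C whether] [S [NP [Pron they]] [VP [V found] [NP [Pron he]]]]]]]]]]
The words 'some garden barked whether they found he' are exhaustively dominated by a single S node (built by S → NP VP), so they form a constituent.

Yes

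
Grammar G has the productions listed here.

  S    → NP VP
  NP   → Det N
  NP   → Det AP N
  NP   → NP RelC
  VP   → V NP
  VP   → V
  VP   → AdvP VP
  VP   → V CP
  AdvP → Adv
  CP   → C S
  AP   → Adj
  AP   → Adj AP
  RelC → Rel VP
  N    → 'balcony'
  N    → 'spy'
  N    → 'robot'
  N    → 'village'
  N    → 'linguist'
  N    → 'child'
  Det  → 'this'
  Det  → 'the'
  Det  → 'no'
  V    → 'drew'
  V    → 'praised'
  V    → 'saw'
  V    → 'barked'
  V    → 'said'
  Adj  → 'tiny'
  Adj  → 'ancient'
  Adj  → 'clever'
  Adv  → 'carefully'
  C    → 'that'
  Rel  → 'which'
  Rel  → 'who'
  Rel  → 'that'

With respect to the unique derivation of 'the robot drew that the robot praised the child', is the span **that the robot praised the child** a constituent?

Yes

[S [NP [Det the] [N robot]] [VP [V drew] [CP [C that] [S [NP [Det the] [N robot]] [VP [V praised] [NP [Det the] [N child]]]]]]]
The words 'that the robot praised the child' are exhaustively dominated by a single CP node (built by CP → C S), so they form a constituent.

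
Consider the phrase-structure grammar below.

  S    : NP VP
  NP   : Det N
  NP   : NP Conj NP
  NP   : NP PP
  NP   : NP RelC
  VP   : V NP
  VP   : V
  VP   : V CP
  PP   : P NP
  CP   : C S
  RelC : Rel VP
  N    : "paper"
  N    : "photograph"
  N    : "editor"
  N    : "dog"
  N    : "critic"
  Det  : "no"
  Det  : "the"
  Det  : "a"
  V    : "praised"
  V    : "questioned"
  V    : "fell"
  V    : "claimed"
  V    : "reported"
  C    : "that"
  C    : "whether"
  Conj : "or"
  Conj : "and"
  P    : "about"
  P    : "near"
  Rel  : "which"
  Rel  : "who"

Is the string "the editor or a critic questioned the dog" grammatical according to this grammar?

[S [NP [NP [Det the] [N editor]] [Conj or] [NP [Det a] [N critic]]] [VP [V questioned] [NP [Det the] [N dog]]]]
Every word is introduced by a lexical rule and the phrasal rules combine the resulting categories into a single S.

Grammatical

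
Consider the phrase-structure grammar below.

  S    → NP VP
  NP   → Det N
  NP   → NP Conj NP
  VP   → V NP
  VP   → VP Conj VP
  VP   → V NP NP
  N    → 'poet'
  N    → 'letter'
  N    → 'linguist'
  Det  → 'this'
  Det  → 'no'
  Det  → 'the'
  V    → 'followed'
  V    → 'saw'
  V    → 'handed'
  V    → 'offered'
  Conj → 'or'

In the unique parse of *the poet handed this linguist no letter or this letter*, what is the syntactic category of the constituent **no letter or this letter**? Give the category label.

[S [NP [Det the] [N poet]] [VP [V handed] [NP [Det this] [N linguist]] [NP [NP [Det no] [N letter]] [Conj or] [NP [Det this] [N letter]]]]]
The span 'no letter or this letter' is the NP node built by NP → NP Conj NP.

NP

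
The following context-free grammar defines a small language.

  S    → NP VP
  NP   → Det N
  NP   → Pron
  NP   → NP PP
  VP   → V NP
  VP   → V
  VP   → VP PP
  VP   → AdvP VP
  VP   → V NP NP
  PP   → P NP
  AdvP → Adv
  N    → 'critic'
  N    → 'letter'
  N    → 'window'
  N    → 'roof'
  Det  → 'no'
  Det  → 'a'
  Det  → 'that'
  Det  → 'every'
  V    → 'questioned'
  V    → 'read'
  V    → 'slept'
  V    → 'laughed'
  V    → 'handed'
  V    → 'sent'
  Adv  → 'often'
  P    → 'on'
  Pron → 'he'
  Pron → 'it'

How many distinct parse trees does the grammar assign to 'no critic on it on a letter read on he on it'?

4

Two of the 4 distinct bracketings:
[S [NP [NP [Det no] [N critic]] [PP [P on] [NP [NP [Pron it]] [PP [P on] [NP [Det a] [N letter]]]]]] [VP [VP [V read]] [PP [P on] [NP [NP [Pron he]] [PP [P on] [NP [Pron it]]]]]]]
[S [NP [NP [Det no] [N critic]] [PP [P on] [NP [NP [Pron it]] [PP [P on] [NP [Det a] [N letter]]]]]] [VP [VP [VP [V read]] [PP [P on] [NP [Pron he]]]] [PP [P on] [NP [Pron it]]]]]
The trees differ in how a recursive rule is bracketed over the same span.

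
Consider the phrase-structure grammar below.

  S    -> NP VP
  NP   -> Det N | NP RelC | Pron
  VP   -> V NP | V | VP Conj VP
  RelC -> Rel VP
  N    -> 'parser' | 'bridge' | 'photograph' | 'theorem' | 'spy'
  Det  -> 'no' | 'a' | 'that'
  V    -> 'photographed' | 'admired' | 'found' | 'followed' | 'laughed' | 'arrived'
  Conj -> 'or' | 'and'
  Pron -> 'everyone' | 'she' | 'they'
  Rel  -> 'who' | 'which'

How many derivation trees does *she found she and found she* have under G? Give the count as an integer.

[S [NP [Pron she]] [VP [VP [V found] [NP [Pron she]]] [Conj and] [VP [V found] [NP [Pron she]]]]]
No rule offers an alternative attachment or grouping for any span, so this is the only derivation.

1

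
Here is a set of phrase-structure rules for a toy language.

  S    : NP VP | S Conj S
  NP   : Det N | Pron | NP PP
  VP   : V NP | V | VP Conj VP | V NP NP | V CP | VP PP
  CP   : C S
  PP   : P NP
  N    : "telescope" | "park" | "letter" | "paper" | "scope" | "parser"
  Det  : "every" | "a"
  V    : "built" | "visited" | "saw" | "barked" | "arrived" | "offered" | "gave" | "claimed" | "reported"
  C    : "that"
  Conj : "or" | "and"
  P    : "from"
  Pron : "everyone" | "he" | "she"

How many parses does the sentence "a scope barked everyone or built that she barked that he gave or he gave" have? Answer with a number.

Two of the 3 distinct bracketings:
[S [NP [Det a] [N scope]] [VP [VP [V barked] [NP [Pron everyone]]] [Conj or] [VP [V built] [CP [C that] [S [NP [Pron she]] [VP [V barked] [CP [C that] [S [S [NP [Pron he]] [VP [V gave]]] [Conj or] [S [NP [Pron he]] [VP [V gave]]]]]]]]]]]
[S [NP [Det a] [N scope]] [VP [VP [V barked] [NP [Pron everyone]]] [Conj or] [VP [V built] [CP [C that] [S [S [NP [Pron she]] [VP [V barked] [CP [C that] [S [NP [Pron he]] [VP [V gave]]]]]] [Conj or] [S [NP [Pron he]] [VP [V gave]]]]]]]]
The trees differ in how a recursive rule is bracketed over the same span.

3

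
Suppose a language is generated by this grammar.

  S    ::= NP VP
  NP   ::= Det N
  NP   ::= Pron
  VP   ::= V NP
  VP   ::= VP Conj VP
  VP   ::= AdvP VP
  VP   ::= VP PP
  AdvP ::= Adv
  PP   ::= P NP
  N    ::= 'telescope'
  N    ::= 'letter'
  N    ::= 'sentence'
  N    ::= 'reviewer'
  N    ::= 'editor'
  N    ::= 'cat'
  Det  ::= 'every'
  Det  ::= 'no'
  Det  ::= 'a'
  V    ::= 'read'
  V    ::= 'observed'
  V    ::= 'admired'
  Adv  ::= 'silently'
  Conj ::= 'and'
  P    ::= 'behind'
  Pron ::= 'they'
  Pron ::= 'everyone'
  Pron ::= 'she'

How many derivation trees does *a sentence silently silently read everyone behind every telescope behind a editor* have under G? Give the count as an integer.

Two of the 6 distinct bracketings:
[S [NP [Det a] [N sentence]] [VP [AdvP [Adv silently]] [VP [AdvP [Adv silently]] [VP [VP [VP [V read] [NP [Pron everyone]]] [PP [P behind] [NP [Det every] [N telescope]]]] [PP [P behind] [NP [Det a] [N editor]]]]]]]
[S [NP [Det a] [N sentence]] [VP [AdvP [Adv silently]] [VP [VP [AdvP [Adv silently]] [VP [VP [V read] [NP [Pron everyone]]] [PP [P behind] [NP [Det every] [N telescope]]]]] [PP [P behind] [NP [Det a] [N editor]]]]]]
The trees differ in how a recursive rule is bracketed over the same span.

6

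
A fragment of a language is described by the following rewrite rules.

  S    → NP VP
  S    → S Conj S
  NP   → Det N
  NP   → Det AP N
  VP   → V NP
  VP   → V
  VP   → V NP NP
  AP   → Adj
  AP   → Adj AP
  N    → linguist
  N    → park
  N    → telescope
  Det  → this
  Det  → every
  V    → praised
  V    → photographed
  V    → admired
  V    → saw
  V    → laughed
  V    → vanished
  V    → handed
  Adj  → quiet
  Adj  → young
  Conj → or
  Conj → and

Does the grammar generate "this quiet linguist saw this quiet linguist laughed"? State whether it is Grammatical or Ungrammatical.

Ungrammatical

For S → NP VP, the only prefix that parses as NP is 'this quiet linguist', but the remainder 'saw this quiet linguist laughed' is not a VP under these rules. The alternative S rule S → S Conj S likewise has no satisfying split.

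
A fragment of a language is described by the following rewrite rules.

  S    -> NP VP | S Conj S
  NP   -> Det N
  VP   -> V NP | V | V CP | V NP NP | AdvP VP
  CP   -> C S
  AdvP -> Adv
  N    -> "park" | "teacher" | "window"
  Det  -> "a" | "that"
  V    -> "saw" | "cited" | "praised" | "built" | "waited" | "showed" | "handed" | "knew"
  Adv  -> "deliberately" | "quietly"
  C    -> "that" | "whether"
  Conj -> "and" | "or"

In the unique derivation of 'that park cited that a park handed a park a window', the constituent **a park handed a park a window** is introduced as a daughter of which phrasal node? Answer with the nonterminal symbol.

[S [NP [Det that] [N park]] [VP [V cited] [CP [C that] [S [NP [Det a] [N park]] [VP [V handed] [NP [Det a] [N park]] [NP [Det a] [N window]]]]]]]
The span 'a park handed a park a window' is the S node built by S → NP VP.
Its mother is the CP built by CP → C S.

CP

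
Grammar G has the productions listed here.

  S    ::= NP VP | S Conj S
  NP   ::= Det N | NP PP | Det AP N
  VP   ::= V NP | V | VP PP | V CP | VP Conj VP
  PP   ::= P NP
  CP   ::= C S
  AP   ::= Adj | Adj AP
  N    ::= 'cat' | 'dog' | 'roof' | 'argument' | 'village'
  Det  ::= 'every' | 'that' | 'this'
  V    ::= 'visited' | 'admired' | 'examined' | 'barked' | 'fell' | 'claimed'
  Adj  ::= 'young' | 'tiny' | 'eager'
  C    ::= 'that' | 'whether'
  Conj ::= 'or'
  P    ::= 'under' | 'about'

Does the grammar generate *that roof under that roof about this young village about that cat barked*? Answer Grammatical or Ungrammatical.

[S [NP [NP [Det that] [N roof]] [PP [P under] [NP [NP [Det that] [N roof]] [PP [P about] [NP [NP [Det this] [AP [Adj young]] [N village]] [PP [P about] [NP [Det that] [N cat]]]]]]]] [VP [V barked]]]
Each bracket corresponds to one application of a listed rule, so the string is derivable from S.

Grammatical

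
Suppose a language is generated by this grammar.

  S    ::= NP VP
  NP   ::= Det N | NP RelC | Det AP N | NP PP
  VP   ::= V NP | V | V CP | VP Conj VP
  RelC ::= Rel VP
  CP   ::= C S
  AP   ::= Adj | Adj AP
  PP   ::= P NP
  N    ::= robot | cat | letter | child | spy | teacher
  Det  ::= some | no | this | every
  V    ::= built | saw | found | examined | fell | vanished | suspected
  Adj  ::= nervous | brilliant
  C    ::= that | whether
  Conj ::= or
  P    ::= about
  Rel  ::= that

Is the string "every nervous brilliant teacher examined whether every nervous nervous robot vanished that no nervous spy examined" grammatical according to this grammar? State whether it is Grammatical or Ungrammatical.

[S [NP [Det every] [AP [Adj nervous] [AP [Adj brilliant]]] [N teacher]] [VP [V examined] [CP [C whether] [S [NP [Det every] [AP [Adj nervous] [AP [Adj nervous]]] [N robot]] [VP [V vanished] [CP [C that] [S [NP [Det no] [AP [Adj nervous]] [N spy]] [VP [V examined]]]]]]]]]
Each bracket corresponds to one application of a listed rule, so the string is derivable from S.

Grammatical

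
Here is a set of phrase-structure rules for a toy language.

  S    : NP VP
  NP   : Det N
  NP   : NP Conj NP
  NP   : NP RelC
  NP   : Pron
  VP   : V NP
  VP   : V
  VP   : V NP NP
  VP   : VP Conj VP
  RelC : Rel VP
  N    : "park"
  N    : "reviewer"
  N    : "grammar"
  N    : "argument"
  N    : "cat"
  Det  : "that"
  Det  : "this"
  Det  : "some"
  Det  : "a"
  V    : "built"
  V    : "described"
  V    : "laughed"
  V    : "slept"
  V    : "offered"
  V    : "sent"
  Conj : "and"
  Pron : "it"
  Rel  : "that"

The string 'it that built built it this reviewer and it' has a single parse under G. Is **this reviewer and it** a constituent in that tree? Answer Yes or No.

Yes

[S [NP [NP [Pron it]] [RelC [Rel that] [VP [V built]]]] [VP [V built] [NP [Pron it]] [NP [NP [Det this] [N reviewer]] [Conj and] [NP [Pron it]]]]]
The words 'this reviewer and it' are exhaustively dominated by a single NP node (built by NP → NP Conj NP), so they form a constituent.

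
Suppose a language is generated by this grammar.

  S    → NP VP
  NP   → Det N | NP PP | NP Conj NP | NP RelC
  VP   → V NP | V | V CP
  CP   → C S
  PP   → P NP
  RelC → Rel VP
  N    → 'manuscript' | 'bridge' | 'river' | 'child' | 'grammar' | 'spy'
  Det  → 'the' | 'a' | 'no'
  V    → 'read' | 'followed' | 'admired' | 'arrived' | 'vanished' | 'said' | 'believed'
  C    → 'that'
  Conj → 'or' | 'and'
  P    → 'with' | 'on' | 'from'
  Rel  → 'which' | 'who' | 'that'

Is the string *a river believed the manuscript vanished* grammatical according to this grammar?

For S → NP VP, the only prefix that parses as NP is 'a river', but the remainder 'believed the manuscript vanished' is not a VP under these rules.

Ungrammatical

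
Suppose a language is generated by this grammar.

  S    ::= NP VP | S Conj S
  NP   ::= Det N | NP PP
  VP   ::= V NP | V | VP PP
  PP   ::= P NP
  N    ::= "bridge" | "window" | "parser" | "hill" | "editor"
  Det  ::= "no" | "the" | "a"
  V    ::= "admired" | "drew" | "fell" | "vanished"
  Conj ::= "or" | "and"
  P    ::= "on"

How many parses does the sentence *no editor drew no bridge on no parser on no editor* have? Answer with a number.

Two of the 5 distinct bracketings:
[S [NP [Det no] [N editor]] [VP [V drew] [NP [NP [Det no] [N bridge]] [PP [P on] [NP [NP [Det no] [N parser]] [PP [P on] [NP [Det no] [N editor]]]]]]]]
[S [NP [Det no] [N editor]] [VP [V drew] [NP [NP [NP [Det no] [N bridge]] [PP [P on] [NP [Det no] [N parser]]]] [PP [P on] [NP [Det no] [N editor]]]]]]
The trees differ in how a recursive rule is bracketed over the same span.

5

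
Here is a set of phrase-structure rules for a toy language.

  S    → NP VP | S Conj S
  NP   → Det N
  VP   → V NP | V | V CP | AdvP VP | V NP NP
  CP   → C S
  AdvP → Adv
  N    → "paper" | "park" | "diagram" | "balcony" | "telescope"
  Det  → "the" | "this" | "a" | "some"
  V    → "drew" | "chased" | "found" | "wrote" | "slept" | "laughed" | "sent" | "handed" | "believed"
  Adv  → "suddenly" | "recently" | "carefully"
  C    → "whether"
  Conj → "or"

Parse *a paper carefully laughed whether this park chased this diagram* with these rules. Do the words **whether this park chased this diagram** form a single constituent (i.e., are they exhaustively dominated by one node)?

[S [NP [Det a] [N paper]] [VP [AdvP [Adv carefully]] [VP [V laughed] [CP [C whether] [S [NP [Det this] [N park]] [VP [V chased] [NP [Det this] [N diagram]]]]]]]]
The words 'whether this park chased this diagram' are exhaustively dominated by a single CP node (built by CP → C S), so they form a constituent.

Yes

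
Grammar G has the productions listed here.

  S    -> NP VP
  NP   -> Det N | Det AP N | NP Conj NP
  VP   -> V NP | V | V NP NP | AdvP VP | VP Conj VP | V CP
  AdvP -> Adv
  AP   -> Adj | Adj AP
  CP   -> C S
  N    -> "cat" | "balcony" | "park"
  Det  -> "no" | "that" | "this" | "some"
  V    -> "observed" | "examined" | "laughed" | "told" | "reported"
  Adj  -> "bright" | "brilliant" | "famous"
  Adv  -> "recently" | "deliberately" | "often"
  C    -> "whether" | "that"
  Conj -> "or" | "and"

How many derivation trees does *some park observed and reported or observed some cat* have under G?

The two bracketings:
[S [NP [Det some] [N park]] [VP [VP [V observed]] [Conj and] [VP [VP [V reported]] [Conj or] [VP [V observed] [NP [Det some] [N cat]]]]]]
[S [NP [Det some] [N park]] [VP [VP [VP [V observed]] [Conj and] [VP [V reported]]] [Conj or] [VP [V observed] [NP [Det some] [N cat]]]]]
The trees differ in how a recursive rule is bracketed over the same span.

2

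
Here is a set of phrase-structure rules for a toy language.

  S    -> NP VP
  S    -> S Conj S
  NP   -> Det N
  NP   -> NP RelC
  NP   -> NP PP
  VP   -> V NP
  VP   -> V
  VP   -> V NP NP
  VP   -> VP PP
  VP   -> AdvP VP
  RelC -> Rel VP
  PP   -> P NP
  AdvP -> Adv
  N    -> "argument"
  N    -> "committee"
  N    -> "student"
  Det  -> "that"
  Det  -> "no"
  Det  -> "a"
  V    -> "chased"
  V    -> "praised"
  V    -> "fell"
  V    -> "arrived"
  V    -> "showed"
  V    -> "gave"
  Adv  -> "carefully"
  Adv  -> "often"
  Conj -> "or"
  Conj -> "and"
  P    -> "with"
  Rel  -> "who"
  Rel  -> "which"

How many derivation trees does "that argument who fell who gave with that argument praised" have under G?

The two bracketings:
[S [NP [NP [NP [Det that] [N argument]] [RelC [Rel who] [VP [V fell]]]] [RelC [Rel who] [VP [VP [V gave]] [PP [P with] [NP [Det that] [N argument]]]]]] [VP [V praised]]]
[S [NP [NP [NP [NP [Det that] [N argument]] [RelC [Rel who] [VP [V fell]]]] [RelC [Rel who] [VP [V gave]]]] [PP [P with] [NP [Det that] [N argument]]]] [VP [V praised]]]
The difference turns on whether NP → NP PP is used at the relevant span, versus an alternative expansion of NP.

2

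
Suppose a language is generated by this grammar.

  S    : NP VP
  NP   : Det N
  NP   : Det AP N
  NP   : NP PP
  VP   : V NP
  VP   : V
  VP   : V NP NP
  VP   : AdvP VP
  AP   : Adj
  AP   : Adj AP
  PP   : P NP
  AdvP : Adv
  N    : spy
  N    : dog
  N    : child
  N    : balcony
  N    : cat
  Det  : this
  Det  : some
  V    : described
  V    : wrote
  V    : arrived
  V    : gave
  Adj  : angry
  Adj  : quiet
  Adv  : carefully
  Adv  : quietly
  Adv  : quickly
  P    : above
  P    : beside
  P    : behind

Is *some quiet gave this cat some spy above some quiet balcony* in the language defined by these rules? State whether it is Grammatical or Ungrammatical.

An Adj word can never sit immediately before a V word in any string this grammar generates, so the substring 'quiet gave' rules out a derivation.

Ungrammatical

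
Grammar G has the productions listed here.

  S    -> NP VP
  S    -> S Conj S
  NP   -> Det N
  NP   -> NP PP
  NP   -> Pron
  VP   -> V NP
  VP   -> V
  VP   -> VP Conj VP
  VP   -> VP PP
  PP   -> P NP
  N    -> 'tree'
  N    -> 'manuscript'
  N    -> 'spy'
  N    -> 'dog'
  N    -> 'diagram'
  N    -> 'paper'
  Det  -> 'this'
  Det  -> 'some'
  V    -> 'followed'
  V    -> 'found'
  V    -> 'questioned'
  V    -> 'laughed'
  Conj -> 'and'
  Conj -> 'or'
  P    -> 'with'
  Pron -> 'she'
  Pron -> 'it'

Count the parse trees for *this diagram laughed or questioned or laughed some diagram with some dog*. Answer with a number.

Two of the 7 distinct bracketings:
[S [NP [Det this] [N diagram]] [VP [VP [V laughed]] [Conj or] [VP [VP [V questioned]] [Conj or] [VP [V laughed] [NP [NP [Det some] [N diagram]] [PP [P with] [NP [Det some] [N dog]]]]]]]]
[S [NP [Det this] [N diagram]] [VP [VP [V laughed]] [Conj or] [VP [VP [V questioned]] [Conj or] [VP [VP [V laughed] [NP [Det some] [N diagram]]] [PP [P with] [NP [Det some] [N dog]]]]]]]
The difference turns on whether NP → NP PP is used at the relevant span, versus an alternative expansion of NP.

7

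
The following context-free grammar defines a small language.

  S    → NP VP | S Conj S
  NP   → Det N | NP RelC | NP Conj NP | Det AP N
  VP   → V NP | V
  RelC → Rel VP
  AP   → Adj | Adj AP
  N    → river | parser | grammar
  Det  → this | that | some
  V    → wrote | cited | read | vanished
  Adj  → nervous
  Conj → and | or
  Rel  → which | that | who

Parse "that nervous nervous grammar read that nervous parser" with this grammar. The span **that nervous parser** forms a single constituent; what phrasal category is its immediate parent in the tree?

VP

S
  NP
    Det: that
    AP
      Adj: nervous
      AP
        Adj: nervous
    N: grammar
  VP
    V: read
    NP
      Det: that
      AP
        Adj: nervous
      N: parser
The span 'that nervous parser' is the NP node built by NP → Det AP N.
Its mother is the VP built by VP → V NP.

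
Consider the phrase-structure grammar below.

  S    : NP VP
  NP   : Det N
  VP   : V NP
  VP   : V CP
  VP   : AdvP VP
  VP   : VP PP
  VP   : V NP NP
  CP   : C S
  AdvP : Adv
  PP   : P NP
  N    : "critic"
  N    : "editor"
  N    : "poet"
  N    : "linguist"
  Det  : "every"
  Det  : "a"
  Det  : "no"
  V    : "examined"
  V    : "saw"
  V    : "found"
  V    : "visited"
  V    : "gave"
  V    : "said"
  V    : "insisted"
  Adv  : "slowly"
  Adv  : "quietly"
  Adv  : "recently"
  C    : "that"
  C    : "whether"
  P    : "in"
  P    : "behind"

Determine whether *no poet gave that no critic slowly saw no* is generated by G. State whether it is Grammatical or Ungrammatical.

Ungrammatical

For S → NP VP, the only prefix that parses as NP is 'no poet', but the remainder 'gave that no critic slowly saw no' is not a VP under these rules.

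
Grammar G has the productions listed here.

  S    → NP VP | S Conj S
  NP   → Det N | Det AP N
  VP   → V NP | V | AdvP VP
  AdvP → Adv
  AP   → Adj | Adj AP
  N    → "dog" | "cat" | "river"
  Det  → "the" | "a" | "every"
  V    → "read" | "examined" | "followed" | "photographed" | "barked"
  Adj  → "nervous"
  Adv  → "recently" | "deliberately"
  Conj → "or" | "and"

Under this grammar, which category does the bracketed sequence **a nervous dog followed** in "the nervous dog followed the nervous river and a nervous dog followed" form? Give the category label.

S

[S [S [NP [Det the] [AP [Adj nervous]] [N dog]] [VP [V followed] [NP [Det the] [AP [Adj nervous]] [N river]]]] [Conj and] [S [NP [Det a] [AP [Adj nervous]] [N dog]] [VP [V followed]]]]
The span 'a nervous dog followed' is the S node built by S → NP VP.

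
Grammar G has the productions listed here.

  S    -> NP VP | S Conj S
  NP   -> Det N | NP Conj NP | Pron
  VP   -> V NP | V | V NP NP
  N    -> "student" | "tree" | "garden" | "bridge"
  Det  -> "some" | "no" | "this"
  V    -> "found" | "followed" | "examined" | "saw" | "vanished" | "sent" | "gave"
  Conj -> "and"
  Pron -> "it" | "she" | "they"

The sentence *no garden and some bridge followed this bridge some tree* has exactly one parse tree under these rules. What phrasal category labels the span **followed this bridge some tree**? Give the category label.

VP

[S [NP [NP [Det no] [N garden]] [Conj and] [NP [Det some] [N bridge]]] [VP [V followed] [NP [Det this] [N bridge]] [NP [Det some] [N tree]]]]
The span 'followed this bridge some tree' is the VP node built by VP → V NP NP.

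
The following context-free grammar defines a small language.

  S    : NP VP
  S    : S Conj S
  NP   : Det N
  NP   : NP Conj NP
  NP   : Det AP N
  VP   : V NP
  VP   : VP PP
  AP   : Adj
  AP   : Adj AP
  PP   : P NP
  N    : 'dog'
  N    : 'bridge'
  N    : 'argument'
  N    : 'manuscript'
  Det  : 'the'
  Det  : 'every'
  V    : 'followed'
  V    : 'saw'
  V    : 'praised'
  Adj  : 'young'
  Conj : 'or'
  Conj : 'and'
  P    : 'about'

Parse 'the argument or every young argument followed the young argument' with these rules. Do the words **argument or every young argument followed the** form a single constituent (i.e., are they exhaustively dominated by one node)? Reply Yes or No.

No

[S [NP [NP [Det the] [N argument]] [Conj or] [NP [Det every] [AP [Adj young]] [N argument]]] [VP [V followed] [NP [Det the] [AP [Adj young]] [N argument]]]]
The smallest constituent containing 'argument or every young argument followed the' is the S spanning 'the argument or every young argument followed the young argument'; no single node in the tree dominates exactly the given words.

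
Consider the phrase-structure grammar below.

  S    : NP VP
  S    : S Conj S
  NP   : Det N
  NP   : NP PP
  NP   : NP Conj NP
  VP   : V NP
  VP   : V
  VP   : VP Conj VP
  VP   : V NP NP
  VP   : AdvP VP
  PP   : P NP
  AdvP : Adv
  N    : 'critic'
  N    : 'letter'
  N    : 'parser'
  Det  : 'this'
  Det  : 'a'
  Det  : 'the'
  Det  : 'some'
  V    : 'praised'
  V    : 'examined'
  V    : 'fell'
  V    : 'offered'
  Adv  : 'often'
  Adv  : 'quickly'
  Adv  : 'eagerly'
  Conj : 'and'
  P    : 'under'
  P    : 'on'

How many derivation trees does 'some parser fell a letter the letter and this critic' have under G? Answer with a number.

[S [NP [Det some] [N parser]] [VP [V fell] [NP [Det a] [N letter]] [NP [NP [Det the] [N letter]] [Conj and] [NP [Det this] [N critic]]]]]
No rule offers an alternative attachment or grouping for any span, so this is the only derivation.

1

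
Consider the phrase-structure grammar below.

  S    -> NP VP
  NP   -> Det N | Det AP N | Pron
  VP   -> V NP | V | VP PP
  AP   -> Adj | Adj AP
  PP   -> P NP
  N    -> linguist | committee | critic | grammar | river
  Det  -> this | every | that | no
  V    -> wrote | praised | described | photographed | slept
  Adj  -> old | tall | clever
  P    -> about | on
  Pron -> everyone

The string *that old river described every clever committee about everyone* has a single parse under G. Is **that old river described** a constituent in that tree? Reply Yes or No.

[S [NP [Det that] [AP [Adj old]] [N river]] [VP [VP [V described] [NP [Det every] [AP [Adj clever]] [N committee]]] [PP [P about] [NP [Pron everyone]]]]]
The smallest constituent containing 'that old river described' is the S spanning 'that old river described every clever committee about everyone'; no single node in the tree dominates exactly the given words.

No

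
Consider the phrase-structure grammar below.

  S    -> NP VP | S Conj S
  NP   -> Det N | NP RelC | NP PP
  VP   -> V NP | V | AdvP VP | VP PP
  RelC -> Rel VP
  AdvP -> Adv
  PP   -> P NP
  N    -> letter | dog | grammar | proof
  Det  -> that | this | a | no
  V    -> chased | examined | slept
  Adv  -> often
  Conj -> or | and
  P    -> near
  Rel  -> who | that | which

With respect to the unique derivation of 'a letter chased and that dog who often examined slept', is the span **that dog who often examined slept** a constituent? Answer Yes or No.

Yes

[S [S [NP [Det a] [N letter]] [VP [V chased]]] [Conj and] [S [NP [NP [Det that] [N dog]] [RelC [Rel who] [VP [AdvP [Adv often]] [VP [V examined]]]]] [VP [V slept]]]]
The words 'that dog who often examined slept' are exhaustively dominated by a single S node (built by S → NP VP), so they form a constituent.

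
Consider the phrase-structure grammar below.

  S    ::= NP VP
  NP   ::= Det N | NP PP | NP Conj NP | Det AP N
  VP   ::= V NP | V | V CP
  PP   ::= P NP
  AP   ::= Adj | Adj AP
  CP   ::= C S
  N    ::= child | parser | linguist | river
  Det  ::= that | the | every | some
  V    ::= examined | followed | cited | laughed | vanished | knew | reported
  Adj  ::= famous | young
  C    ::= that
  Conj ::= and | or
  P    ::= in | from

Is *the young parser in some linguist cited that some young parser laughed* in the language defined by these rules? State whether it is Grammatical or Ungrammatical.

[S [NP [NP [Det the] [AP [Adj young]] [N parser]] [PP [P in] [NP [Det some] [N linguist]]]] [VP [V cited] [CP [C that] [S [NP [Det some] [AP [Adj young]] [N parser]] [VP [V laughed]]]]]]
Each bracket corresponds to one application of a listed rule, so the string is derivable from S.

Grammatical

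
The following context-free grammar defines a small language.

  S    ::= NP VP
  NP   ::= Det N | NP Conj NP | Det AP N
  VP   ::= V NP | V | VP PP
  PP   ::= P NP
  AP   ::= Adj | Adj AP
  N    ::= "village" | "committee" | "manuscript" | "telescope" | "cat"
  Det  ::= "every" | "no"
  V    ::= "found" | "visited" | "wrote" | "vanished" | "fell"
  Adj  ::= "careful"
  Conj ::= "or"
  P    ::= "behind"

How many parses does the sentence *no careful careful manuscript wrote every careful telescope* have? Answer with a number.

[S [NP [Det no] [AP [Adj careful] [AP [Adj careful]]] [N manuscript]] [VP [V wrote] [NP [Det every] [AP [Adj careful]] [N telescope]]]]
No rule offers an alternative attachment or grouping for any span, so this is the only derivation.

1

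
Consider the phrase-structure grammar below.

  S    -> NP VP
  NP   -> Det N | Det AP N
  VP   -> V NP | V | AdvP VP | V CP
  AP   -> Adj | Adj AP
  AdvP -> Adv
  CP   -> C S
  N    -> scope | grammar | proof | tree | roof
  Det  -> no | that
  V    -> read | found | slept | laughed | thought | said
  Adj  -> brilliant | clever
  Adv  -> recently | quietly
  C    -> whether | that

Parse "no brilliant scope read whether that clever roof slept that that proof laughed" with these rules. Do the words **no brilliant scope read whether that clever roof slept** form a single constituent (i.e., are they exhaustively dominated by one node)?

[S [NP [Det no] [AP [Adj brilliant]] [N scope]] [VP [V read] [CP [C whether] [S [NP [Det that] [AP [Adj clever]] [N roof]] [VP [V slept] [CP [C that] [S [NP [Det that] [N proof]] [VP [V laughed]]]]]]]]]
The smallest constituent containing 'no brilliant scope read whether that clever roof slept' is the S spanning 'no brilliant scope read whether that clever roof slept that that proof laughed'; no single node in the tree dominates exactly the given words.

No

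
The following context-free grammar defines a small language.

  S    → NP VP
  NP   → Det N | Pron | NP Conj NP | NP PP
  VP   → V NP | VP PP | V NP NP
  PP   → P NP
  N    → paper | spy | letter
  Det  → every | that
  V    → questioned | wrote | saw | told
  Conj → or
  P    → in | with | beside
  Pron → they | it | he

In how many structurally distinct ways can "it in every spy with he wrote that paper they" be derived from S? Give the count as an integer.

The two bracketings:
[S [NP [NP [Pron it]] [PP [P in] [NP [NP [Det every] [N spy]] [PP [P with] [NP [Pron he]]]]]] [VP [V wrote] [NP [Det that] [N paper]] [NP [Pron they]]]]
[S [NP [NP [NP [Pron it]] [PP [P in] [NP [Det every] [N spy]]]] [PP [P with] [NP [Pron he]]]] [VP [V wrote] [NP [Det that] [N paper]] [NP [Pron they]]]]
The trees differ in how a recursive rule is bracketed over the same span.

2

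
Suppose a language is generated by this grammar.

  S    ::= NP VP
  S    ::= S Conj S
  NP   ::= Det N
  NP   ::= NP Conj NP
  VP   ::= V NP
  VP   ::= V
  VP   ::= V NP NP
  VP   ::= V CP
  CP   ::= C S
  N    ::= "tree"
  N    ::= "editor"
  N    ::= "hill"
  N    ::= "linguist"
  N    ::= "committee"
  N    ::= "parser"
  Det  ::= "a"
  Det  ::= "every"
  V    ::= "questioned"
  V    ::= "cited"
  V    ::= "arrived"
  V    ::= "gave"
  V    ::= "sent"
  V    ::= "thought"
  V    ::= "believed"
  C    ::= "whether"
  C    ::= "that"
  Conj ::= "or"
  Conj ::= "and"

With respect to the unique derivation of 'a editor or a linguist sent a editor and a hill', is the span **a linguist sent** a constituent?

No

[S [NP [NP [Det a] [N editor]] [Conj or] [NP [Det a] [N linguist]]] [VP [V sent] [NP [NP [Det a] [N editor]] [Conj and] [NP [Det a] [N hill]]]]]
The smallest constituent containing 'a linguist sent' is the S spanning 'a editor or a linguist sent a editor and a hill'; no single node in the tree dominates exactly the given words.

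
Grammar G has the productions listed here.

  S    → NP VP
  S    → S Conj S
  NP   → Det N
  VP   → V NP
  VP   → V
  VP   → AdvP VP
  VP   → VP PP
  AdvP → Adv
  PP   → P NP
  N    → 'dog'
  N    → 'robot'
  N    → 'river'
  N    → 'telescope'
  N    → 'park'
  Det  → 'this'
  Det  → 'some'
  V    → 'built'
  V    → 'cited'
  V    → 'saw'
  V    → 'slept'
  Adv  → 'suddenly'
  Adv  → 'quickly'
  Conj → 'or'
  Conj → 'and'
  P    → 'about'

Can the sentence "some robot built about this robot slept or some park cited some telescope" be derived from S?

For S → NP VP, the only prefix that parses as NP is 'some robot', but the remainder 'built about this robot slept or some park cited some telescope' is not a VP under these rules. The alternative S rule S → S Conj S likewise has no satisfying split.

Ungrammatical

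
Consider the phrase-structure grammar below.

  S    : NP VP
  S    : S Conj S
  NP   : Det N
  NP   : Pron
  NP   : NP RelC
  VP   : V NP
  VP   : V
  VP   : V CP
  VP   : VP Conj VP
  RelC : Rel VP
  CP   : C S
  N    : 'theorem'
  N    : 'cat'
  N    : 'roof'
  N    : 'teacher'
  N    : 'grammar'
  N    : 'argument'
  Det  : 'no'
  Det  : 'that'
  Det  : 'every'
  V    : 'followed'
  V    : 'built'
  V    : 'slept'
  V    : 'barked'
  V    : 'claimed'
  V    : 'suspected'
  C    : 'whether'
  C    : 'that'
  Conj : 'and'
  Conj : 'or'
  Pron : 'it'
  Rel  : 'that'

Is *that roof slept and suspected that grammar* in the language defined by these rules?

S
  NP
    Det: that
    N: roof
  VP
    VP
      V: slept
    Conj: and
    VP
      V: suspected
      NP
        Det: that
        N: grammar
Each bracket corresponds to one application of a listed rule, so the string is derivable from S.

Grammatical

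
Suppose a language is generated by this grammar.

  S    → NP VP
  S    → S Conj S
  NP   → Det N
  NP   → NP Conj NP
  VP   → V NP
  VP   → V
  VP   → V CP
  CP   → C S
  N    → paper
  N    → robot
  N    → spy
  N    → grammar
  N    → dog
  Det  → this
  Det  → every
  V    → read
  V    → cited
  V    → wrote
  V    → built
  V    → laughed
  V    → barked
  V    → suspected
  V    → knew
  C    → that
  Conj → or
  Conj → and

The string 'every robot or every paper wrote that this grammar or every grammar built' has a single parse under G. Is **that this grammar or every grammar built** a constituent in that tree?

Yes

[S [NP [NP [Det every] [N robot]] [Conj or] [NP [Det every] [N paper]]] [VP [V wrote] [CP [C that] [S [NP [NP [Det this] [N grammar]] [Conj or] [NP [Det every] [N grammar]]] [VP [V built]]]]]]
The words 'that this grammar or every grammar built' are exhaustively dominated by a single CP node (built by CP → C S), so they form a constituent.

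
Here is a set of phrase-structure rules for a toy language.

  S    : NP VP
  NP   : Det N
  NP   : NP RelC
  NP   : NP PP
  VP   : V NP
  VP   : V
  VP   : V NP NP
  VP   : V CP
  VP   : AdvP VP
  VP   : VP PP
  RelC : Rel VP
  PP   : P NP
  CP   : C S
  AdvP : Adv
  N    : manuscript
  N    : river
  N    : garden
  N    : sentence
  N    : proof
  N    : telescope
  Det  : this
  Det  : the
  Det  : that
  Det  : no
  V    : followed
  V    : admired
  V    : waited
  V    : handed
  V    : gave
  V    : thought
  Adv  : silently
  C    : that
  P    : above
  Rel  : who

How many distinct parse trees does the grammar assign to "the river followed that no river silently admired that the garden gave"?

[S [NP [Det the] [N river]] [VP [V followed] [CP [C that] [S [NP [Det no] [N river]] [VP [AdvP [Adv silently]] [VP [V admired] [CP [C that] [S [NP [Det the] [N garden]] [VP [V gave]]]]]]]]]]
No rule offers an alternative attachment or grouping for any span, so this is the only derivation.

1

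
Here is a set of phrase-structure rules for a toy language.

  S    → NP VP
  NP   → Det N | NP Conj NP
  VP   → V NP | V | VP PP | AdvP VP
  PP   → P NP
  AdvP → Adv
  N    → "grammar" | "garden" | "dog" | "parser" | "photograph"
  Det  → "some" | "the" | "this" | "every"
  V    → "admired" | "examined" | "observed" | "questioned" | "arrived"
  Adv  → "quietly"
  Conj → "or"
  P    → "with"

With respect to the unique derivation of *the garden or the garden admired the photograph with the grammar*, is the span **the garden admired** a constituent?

No

[S [NP [NP [Det the] [N garden]] [Conj or] [NP [Det the] [N garden]]] [VP [VP [V admired] [NP [Det the] [N photograph]]] [PP [P with] [NP [Det the] [N grammar]]]]]
The smallest constituent containing 'the garden admired' is the S spanning 'the garden or the garden admired the photograph with the grammar'; no single node in the tree dominates exactly the given words.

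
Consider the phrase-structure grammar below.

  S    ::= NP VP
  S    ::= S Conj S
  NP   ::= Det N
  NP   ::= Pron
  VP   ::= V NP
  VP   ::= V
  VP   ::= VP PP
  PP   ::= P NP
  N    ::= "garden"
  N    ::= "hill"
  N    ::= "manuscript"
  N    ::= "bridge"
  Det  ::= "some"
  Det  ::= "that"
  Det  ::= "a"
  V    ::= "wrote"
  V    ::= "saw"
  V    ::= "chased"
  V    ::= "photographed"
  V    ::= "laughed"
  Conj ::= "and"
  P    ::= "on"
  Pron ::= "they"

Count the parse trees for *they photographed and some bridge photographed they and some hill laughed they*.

The two bracketings:
[S [S [NP [Pron they]] [VP [V photographed]]] [Conj and] [S [S [NP [Det some] [N bridge]] [VP [V photographed] [NP [Pron they]]]] [Conj and] [S [NP [Det some] [N hill]] [VP [V laughed] [NP [Pron they]]]]]]
[S [S [S [NP [Pron they]] [VP [V photographed]]] [Conj and] [S [NP [Det some] [N bridge]] [VP [V photographed] [NP [Pron they]]]]] [Conj and] [S [NP [Det some] [N hill]] [VP [V laughed] [NP [Pron they]]]]]
The trees differ in how a recursive rule is bracketed over the same span.

2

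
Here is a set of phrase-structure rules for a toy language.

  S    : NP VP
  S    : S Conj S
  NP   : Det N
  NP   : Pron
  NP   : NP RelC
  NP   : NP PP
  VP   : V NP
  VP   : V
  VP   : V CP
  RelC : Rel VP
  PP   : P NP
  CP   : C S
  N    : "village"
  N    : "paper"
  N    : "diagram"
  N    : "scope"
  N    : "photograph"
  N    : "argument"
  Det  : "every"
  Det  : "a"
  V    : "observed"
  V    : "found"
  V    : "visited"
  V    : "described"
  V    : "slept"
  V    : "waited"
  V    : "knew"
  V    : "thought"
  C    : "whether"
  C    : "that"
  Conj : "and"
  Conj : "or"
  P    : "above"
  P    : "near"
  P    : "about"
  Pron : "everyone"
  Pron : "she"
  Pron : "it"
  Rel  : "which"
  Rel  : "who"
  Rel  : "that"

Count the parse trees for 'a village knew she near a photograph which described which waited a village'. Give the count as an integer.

Two of the 3 distinct bracketings:
[S [NP [Det a] [N village]] [VP [V knew] [NP [NP [NP [NP [Pron she]] [PP [P near] [NP [Det a] [N photograph]]]] [RelC [Rel which] [VP [V described]]]] [RelC [Rel which] [VP [V waited] [NP [Det a] [N village]]]]]]]
[S [NP [Det a] [N village]] [VP [V knew] [NP [NP [NP [Pron she]] [PP [P near] [NP [NP [Det a] [N photograph]] [RelC [Rel which] [VP [V described]]]]]] [RelC [Rel which] [VP [V waited] [NP [Det a] [N village]]]]]]]
The trees differ in how a recursive rule is bracketed over the same span.

3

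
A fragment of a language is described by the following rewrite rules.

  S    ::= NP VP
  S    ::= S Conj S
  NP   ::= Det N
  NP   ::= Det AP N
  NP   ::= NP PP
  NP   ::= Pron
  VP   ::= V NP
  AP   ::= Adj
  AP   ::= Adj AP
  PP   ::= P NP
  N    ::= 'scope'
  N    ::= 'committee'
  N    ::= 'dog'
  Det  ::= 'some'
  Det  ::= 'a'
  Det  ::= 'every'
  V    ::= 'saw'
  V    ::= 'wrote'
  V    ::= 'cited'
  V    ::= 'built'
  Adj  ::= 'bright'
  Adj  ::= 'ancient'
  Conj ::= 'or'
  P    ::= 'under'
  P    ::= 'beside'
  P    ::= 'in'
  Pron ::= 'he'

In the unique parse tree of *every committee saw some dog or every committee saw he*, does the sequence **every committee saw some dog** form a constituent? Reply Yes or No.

[S [S [NP [Det every] [N committee]] [VP [V saw] [NP [Det some] [N dog]]]] [Conj or] [S [NP [Det every] [N committee]] [VP [V saw] [NP [Pron he]]]]]
The words 'every committee saw some dog' are exhaustively dominated by a single S node (built by S → NP VP), so they form a constituent.

Yes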